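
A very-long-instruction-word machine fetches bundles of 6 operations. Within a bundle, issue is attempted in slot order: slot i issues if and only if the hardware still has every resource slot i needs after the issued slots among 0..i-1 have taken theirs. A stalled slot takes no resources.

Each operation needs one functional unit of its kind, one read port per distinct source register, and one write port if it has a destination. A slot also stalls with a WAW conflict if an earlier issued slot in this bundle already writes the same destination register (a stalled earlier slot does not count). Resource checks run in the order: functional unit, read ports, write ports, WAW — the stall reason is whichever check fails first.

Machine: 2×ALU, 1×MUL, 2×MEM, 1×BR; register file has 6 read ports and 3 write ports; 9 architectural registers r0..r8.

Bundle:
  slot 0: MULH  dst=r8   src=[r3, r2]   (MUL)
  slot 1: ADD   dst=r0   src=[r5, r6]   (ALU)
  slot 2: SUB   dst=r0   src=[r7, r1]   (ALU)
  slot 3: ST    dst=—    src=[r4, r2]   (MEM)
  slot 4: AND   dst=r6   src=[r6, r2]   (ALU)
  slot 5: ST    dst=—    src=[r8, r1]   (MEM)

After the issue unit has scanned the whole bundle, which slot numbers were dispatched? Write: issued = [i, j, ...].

slot 0 (MUL): ISSUE — free A2,Mu0,Ld2,B1 rp4 wp2
slot 1 (ALU): ISSUE — free A1,Mu0,Ld2,B1 rp2 wp1
slot 2 (ALU): stall WAW — free A1,Mu0,Ld2,B1 rp2 wp1
slot 3 (MEM): ISSUE — free A1,Mu0,Ld1,B1 rp0 wp1
slot 4 (ALU): stall RD_PORT — free A1,Mu0,Ld1,B1 rp0 wp1
slot 5 (MEM): stall RD_PORT — free A1,Mu0,Ld1,B1 rp0 wp1

issued = [0, 1, 3]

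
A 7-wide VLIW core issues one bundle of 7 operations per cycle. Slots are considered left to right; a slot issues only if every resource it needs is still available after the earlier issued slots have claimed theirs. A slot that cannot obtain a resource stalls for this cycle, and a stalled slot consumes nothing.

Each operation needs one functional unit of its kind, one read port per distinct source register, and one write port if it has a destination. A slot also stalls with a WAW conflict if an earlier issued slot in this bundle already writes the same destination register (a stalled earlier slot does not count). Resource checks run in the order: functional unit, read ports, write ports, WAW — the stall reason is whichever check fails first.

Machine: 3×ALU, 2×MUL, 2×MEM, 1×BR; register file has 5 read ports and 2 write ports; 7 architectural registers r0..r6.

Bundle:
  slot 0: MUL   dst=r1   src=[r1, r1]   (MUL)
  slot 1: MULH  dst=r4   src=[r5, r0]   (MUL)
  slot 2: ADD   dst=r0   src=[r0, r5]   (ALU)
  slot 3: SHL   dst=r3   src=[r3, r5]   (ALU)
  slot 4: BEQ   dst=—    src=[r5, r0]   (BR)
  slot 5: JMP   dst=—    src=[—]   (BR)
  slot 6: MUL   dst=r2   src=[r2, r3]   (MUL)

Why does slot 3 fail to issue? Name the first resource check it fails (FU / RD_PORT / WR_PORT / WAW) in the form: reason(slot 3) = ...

reason(slot 3) = WR_PORT

#0 MUL src=r1,r1 dispatched  <A:3 Mu:1 Ld:2 B:1 rd:4 wr:1>
#1 MUL src=r5,r0 dispatched  <A:3 Mu:0 Ld:2 B:1 rd:2 wr:0>
#2 ALU src=r0,r5 held:WR_PORT  <A:3 Mu:0 Ld:2 B:1 rd:2 wr:0>
#3 ALU src=r3,r5 held:WR_PORT  <A:3 Mu:0 Ld:2 B:1 rd:2 wr:0>
#4 BR src=r5,r0 dispatched  <A:3 Mu:0 Ld:2 B:0 rd:0 wr:0>
#5 BR src=- held:FU  <A:3 Mu:0 Ld:2 B:0 rd:0 wr:0>
#6 MUL src=r2,r3 held:FU  <A:3 Mu:0 Ld:2 B:0 rd:0 wr:0>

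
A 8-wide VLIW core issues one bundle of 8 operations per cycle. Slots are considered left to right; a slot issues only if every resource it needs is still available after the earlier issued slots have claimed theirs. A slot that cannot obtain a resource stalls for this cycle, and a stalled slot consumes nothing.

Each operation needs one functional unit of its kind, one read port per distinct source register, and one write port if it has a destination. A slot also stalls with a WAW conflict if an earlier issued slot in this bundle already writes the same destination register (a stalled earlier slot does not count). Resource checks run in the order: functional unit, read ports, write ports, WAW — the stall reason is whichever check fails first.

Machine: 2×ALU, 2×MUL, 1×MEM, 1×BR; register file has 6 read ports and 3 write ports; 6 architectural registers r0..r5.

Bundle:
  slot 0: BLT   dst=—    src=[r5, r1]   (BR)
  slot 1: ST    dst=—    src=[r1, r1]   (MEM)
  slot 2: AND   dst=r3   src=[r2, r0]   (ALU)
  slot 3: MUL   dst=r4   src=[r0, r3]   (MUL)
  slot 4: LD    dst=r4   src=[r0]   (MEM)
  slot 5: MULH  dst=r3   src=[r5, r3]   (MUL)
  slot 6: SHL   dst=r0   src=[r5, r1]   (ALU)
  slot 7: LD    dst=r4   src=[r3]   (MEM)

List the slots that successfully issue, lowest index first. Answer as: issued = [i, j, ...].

issued = [0, 1, 2]

[0] BR needs rd=2 wr=0: ok; after: ALU=2 MUL=2 MEM=1 BR=0, R=4, W=3
[1] MEM needs rd=1 wr=0: ok; after: ALU=2 MUL=2 MEM=0 BR=0, R=3, W=3
[2] ALU needs rd=2 wr=1: ok; after: ALU=1 MUL=2 MEM=0 BR=0, R=1, W=2
[3] MUL needs rd=2 wr=1: RD_PORT; after: ALU=1 MUL=2 MEM=0 BR=0, R=1, W=2
[4] MEM needs rd=1 wr=1: FU; after: ALU=1 MUL=2 MEM=0 BR=0, R=1, W=2
[5] MUL needs rd=2 wr=1: RD_PORT; after: ALU=1 MUL=2 MEM=0 BR=0, R=1, W=2
[6] ALU needs rd=2 wr=1: RD_PORT; after: ALU=1 MUL=2 MEM=0 BR=0, R=1, W=2
[7] MEM needs rd=1 wr=1: FU; after: ALU=1 MUL=2 MEM=0 BR=0, R=1, W=2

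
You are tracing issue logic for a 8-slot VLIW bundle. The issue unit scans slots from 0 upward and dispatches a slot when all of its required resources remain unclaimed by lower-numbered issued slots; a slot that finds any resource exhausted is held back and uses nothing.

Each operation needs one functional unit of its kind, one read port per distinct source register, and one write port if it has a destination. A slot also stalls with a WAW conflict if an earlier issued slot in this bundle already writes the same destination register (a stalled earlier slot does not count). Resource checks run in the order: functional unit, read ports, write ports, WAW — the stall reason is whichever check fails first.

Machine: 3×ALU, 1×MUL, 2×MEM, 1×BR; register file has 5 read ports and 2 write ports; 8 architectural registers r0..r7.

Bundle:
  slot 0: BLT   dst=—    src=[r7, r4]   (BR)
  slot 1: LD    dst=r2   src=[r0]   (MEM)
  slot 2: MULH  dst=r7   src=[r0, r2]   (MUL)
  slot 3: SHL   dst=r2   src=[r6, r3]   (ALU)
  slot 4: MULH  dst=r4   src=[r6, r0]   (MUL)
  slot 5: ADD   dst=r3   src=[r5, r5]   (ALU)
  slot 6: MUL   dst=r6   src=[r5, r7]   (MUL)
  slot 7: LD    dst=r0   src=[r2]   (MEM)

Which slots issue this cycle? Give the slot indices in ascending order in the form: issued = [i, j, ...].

issued = [0, 1, 2]

(0) want 1×BR +2rd +0wr — yes → AL3|MU1|ME2|BR0|rd3|wr2
(1) want 1×MEM +1rd +1wr — yes → AL3|MU1|ME1|BR0|rd2|wr1
(2) want 1×MUL +2rd +1wr — yes → AL3|MU0|ME1|BR0|rd0|wr0
(3) want 1×ALU +2rd +1wr — RD_PORT → AL3|MU0|ME1|BR0|rd0|wr0
(4) want 1×MUL +2rd +1wr — FU → AL3|MU0|ME1|BR0|rd0|wr0
(5) want 1×ALU +1rd +1wr — RD_PORT → AL3|MU0|ME1|BR0|rd0|wr0
(6) want 1×MUL +2rd +1wr — FU → AL3|MU0|ME1|BR0|rd0|wr0
(7) want 1×MEM +1rd +1wr — RD_PORT → AL3|MU0|ME1|BR0|rd0|wr0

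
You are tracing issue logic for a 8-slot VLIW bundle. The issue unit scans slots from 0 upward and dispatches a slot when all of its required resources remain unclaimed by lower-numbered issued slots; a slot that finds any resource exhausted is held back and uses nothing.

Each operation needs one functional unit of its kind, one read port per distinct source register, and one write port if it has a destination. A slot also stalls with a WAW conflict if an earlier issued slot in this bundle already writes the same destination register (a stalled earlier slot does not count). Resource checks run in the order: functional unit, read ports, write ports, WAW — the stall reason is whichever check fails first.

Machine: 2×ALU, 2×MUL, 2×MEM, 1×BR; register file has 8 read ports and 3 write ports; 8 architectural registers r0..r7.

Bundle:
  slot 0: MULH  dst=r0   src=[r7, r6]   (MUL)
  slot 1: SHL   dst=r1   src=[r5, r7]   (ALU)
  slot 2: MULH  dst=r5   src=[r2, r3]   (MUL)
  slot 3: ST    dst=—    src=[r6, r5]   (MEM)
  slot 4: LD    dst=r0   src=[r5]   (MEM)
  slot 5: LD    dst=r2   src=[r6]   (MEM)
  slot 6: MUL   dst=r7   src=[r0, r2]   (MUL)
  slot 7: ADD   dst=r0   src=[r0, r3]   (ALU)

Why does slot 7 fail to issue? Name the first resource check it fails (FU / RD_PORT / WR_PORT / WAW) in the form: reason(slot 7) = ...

#0 MUL src=r7,r6 dispatched  <A:2 Mu:1 Ld:2 B:1 rd:6 wr:2>
#1 ALU src=r5,r7 dispatched  <A:1 Mu:1 Ld:2 B:1 rd:4 wr:1>
#2 MUL src=r2,r3 dispatched  <A:1 Mu:0 Ld:2 B:1 rd:2 wr:0>
#3 MEM src=r6,r5 dispatched  <A:1 Mu:0 Ld:1 B:1 rd:0 wr:0>
#4 MEM src=r5 held:RD_PORT  <A:1 Mu:0 Ld:1 B:1 rd:0 wr:0>
#5 MEM src=r6 held:RD_PORT  <A:1 Mu:0 Ld:1 B:1 rd:0 wr:0>
#6 MUL src=r0,r2 held:FU  <A:1 Mu:0 Ld:1 B:1 rd:0 wr:0>
#7 ALU src=r0,r3 held:RD_PORT  <A:1 Mu:0 Ld:1 B:1 rd:0 wr:0>

reason(slot 7) = RD_PORT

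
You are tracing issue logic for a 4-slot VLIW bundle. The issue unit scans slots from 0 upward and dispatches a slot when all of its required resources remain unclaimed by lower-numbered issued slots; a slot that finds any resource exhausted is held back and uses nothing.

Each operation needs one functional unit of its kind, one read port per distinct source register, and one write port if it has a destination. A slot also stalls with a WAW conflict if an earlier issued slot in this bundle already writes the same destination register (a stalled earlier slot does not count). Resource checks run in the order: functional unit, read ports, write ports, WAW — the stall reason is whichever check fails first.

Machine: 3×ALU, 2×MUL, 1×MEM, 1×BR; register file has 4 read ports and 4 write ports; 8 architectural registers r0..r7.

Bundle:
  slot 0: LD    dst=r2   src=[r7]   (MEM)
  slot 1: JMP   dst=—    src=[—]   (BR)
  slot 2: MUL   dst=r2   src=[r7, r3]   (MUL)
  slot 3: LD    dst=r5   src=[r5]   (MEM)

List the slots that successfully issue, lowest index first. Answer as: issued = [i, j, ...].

issued = [0, 1]

  0. MEM→r2 ⇒ go  {3A/2Mu/0Ld/1B | 3r 3w}
  1. BR ⇒ go  {3A/2Mu/0Ld/0B | 3r 3w}
  2. MUL→r2 ⇒ no(WAW)  {3A/2Mu/0Ld/0B | 3r 3w}
  3. MEM→r5 ⇒ no(FU)  {3A/2Mu/0Ld/0B | 3r 3w}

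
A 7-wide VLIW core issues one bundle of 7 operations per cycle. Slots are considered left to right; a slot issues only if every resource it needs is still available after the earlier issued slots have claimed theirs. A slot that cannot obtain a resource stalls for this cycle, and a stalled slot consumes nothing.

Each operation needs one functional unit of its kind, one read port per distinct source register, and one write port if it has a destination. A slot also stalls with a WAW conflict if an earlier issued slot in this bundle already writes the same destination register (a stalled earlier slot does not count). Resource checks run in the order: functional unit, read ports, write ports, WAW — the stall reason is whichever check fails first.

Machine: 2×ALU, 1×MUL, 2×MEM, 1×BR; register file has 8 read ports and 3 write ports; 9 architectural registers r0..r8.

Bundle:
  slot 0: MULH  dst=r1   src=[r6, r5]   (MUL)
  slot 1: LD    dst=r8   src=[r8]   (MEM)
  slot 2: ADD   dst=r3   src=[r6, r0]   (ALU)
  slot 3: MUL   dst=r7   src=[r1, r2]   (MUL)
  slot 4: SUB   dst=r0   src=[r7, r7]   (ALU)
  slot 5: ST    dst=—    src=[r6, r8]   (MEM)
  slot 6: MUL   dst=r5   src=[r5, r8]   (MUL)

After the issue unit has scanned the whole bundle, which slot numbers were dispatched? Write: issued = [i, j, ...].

(0) want 1×MUL +2rd +1wr — yes → AL2|MU0|ME2|BR1|rd6|wr2
(1) want 1×MEM +1rd +1wr — yes → AL2|MU0|ME1|BR1|rd5|wr1
(2) want 1×ALU +2rd +1wr — yes → AL1|MU0|ME1|BR1|rd3|wr0
(3) want 1×MUL +2rd +1wr — FU → AL1|MU0|ME1|BR1|rd3|wr0
(4) want 1×ALU +1rd +1wr — WR_PORT → AL1|MU0|ME1|BR1|rd3|wr0
(5) want 1×MEM +2rd +0wr — yes → AL1|MU0|ME0|BR1|rd1|wr0
(6) want 1×MUL +2rd +1wr — FU → AL1|MU0|ME0|BR1|rd1|wr0

issued = [0, 1, 2, 5]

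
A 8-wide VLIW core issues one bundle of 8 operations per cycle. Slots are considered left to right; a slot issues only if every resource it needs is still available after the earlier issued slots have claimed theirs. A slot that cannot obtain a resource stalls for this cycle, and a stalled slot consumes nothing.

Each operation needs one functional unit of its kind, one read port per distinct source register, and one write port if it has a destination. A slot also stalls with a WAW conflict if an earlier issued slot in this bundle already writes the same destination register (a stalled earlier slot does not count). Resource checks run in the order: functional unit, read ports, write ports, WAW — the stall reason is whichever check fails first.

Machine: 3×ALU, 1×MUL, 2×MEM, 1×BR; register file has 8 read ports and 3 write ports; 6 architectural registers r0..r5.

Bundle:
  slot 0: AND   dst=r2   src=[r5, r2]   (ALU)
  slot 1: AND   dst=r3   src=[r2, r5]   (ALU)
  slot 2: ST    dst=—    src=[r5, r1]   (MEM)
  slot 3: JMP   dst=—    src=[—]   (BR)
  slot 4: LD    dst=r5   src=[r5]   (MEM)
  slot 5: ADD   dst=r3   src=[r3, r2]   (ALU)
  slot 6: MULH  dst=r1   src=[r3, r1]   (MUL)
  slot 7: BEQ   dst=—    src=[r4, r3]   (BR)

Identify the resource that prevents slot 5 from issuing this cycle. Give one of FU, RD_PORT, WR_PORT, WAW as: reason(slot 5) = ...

reason(slot 5) = RD_PORT

(0) want 1×ALU +2rd +1wr — yes → AL2|MU1|ME2|BR1|rd6|wr2
(1) want 1×ALU +2rd +1wr — yes → AL1|MU1|ME2|BR1|rd4|wr1
(2) want 1×MEM +2rd +0wr — yes → AL1|MU1|ME1|BR1|rd2|wr1
(3) want 1×BR +0rd +0wr — yes → AL1|MU1|ME1|BR0|rd2|wr1
(4) want 1×MEM +1rd +1wr — yes → AL1|MU1|ME0|BR0|rd1|wr0
(5) want 1×ALU +2rd +1wr — RD_PORT → AL1|MU1|ME0|BR0|rd1|wr0
(6) want 1×MUL +2rd +1wr — RD_PORT → AL1|MU1|ME0|BR0|rd1|wr0
(7) want 1×BR +2rd +0wr — FU → AL1|MU1|ME0|BR0|rd1|wr0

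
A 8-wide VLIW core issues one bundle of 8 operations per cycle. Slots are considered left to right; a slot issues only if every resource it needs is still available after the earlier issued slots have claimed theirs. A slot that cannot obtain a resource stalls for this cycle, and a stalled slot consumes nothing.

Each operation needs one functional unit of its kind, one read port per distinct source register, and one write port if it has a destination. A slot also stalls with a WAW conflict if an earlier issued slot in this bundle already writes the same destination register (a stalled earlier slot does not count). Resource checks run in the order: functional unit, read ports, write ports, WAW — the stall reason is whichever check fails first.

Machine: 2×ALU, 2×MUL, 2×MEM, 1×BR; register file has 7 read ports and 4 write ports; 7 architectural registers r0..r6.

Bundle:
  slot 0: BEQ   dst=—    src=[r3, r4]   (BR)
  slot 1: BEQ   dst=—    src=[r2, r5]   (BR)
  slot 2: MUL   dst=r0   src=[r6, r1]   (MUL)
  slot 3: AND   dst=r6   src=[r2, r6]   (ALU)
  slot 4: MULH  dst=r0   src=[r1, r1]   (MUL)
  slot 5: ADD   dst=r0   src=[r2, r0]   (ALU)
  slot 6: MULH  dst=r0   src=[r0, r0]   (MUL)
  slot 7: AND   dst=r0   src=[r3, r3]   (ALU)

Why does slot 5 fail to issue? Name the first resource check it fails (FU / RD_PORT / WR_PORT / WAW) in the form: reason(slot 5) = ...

  0. BR ⇒ go  {2A/2Mu/2Ld/0B | 5r 4w}
  1. BR ⇒ no(FU)  {2A/2Mu/2Ld/0B | 5r 4w}
  2. MUL→r0 ⇒ go  {2A/1Mu/2Ld/0B | 3r 3w}
  3. ALU→r6 ⇒ go  {1A/1Mu/2Ld/0B | 1r 2w}
  4. MUL→r0 ⇒ no(WAW)  {1A/1Mu/2Ld/0B | 1r 2w}
  5. ALU→r0 ⇒ no(RD_PORT)  {1A/1Mu/2Ld/0B | 1r 2w}
  6. MUL→r0 ⇒ no(WAW)  {1A/1Mu/2Ld/0B | 1r 2w}
  7. ALU→r0 ⇒ no(WAW)  {1A/1Mu/2Ld/0B | 1r 2w}

reason(slot 5) = RD_PORT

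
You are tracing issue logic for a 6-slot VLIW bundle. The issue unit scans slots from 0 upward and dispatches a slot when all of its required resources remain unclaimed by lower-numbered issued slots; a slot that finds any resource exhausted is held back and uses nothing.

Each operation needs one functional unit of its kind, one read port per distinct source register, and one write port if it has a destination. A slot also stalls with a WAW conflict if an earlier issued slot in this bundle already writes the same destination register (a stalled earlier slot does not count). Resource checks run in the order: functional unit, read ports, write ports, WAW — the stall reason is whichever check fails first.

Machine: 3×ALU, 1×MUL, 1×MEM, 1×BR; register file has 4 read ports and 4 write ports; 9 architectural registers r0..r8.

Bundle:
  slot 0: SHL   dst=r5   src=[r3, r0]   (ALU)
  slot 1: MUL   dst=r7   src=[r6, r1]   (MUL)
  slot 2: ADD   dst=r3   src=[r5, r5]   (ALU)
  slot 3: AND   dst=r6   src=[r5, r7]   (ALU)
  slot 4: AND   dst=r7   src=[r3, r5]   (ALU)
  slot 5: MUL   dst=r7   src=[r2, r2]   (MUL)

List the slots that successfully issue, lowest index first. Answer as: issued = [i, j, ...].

#0 ALU src=r3,r0 dispatched  <A:2 Mu:1 Ld:1 B:1 rd:2 wr:3>
#1 MUL src=r6,r1 dispatched  <A:2 Mu:0 Ld:1 B:1 rd:0 wr:2>
#2 ALU src=r5,r5 held:RD_PORT  <A:2 Mu:0 Ld:1 B:1 rd:0 wr:2>
#3 ALU src=r5,r7 held:RD_PORT  <A:2 Mu:0 Ld:1 B:1 rd:0 wr:2>
#4 ALU src=r3,r5 held:RD_PORT  <A:2 Mu:0 Ld:1 B:1 rd:0 wr:2>
#5 MUL src=r2,r2 held:FU  <A:2 Mu:0 Ld:1 B:1 rd:0 wr:2>

issued = [0, 1]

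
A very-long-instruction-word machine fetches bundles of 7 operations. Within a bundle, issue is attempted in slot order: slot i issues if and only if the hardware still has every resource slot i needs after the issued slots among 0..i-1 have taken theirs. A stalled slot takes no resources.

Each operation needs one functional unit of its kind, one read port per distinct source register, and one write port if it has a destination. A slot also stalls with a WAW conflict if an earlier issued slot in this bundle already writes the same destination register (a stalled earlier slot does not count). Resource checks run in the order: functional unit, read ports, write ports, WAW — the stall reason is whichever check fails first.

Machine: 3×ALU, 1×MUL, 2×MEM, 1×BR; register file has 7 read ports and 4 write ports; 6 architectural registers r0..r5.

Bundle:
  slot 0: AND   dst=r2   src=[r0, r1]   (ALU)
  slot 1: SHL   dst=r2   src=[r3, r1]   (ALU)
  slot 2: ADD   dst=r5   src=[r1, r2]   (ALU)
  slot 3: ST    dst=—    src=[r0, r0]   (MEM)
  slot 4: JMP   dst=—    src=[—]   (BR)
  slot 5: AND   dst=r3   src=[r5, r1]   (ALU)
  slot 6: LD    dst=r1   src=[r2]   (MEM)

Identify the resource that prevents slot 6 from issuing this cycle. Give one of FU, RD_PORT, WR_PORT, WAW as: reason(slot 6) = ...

slot 0 (ALU): ISSUE — free A2,Mu1,Ld2,B1 rp5 wp3
slot 1 (ALU): stall WAW — free A2,Mu1,Ld2,B1 rp5 wp3
slot 2 (ALU): ISSUE — free A1,Mu1,Ld2,B1 rp3 wp2
slot 3 (MEM): ISSUE — free A1,Mu1,Ld1,B1 rp2 wp2
slot 4 (BR): ISSUE — free A1,Mu1,Ld1,B0 rp2 wp2
slot 5 (ALU): ISSUE — free A0,Mu1,Ld1,B0 rp0 wp1
slot 6 (MEM): stall RD_PORT — free A0,Mu1,Ld1,B0 rp0 wp1

reason(slot 6) = RD_PORT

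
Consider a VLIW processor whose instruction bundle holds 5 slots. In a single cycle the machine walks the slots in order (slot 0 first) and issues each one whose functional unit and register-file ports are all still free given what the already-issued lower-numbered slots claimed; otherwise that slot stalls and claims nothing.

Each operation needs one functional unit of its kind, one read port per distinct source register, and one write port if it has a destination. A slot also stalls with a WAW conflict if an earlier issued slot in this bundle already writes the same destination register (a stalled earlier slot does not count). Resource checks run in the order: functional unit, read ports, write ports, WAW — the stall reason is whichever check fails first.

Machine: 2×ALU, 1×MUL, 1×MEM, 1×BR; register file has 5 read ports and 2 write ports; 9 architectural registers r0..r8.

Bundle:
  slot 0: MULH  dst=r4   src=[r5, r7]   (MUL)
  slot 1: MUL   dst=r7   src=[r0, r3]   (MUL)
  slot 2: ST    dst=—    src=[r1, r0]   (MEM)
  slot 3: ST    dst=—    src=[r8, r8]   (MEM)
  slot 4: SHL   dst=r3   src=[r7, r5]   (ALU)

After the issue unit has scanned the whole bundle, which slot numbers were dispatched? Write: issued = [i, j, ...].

issued = [0, 2]

(0) want 1×MUL +2rd +1wr — yes → AL2|MU0|ME1|BR1|rd3|wr1
(1) want 1×MUL +2rd +1wr — FU → AL2|MU0|ME1|BR1|rd3|wr1
(2) want 1×MEM +2rd +0wr — yes → AL2|MU0|ME0|BR1|rd1|wr1
(3) want 1×MEM +1rd +0wr — FU → AL2|MU0|ME0|BR1|rd1|wr1
(4) want 1×ALU +2rd +1wr — RD_PORT → AL2|MU0|ME0|BR1|rd1|wr1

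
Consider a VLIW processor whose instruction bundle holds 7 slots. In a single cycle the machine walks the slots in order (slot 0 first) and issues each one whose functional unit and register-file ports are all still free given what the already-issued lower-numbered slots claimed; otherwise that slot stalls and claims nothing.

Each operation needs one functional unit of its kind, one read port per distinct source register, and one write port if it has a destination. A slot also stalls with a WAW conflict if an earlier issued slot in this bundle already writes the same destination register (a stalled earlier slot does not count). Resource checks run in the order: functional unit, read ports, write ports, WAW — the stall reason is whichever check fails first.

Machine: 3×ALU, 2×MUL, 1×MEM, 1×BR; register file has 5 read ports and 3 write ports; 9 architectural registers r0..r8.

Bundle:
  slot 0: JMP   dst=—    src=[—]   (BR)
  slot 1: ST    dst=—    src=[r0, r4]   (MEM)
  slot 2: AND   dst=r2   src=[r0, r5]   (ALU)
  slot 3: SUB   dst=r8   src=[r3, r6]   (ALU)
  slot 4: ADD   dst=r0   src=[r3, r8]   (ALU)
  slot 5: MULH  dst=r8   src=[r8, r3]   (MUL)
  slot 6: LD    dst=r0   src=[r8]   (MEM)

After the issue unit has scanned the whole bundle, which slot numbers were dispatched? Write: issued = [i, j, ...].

  0. BR ⇒ go  {3A/2Mu/1Ld/0B | 5r 3w}
  1. MEM ⇒ go  {3A/2Mu/0Ld/0B | 3r 3w}
  2. ALU→r2 ⇒ go  {2A/2Mu/0Ld/0B | 1r 2w}
  3. ALU→r8 ⇒ no(RD_PORT)  {2A/2Mu/0Ld/0B | 1r 2w}
  4. ALU→r0 ⇒ no(RD_PORT)  {2A/2Mu/0Ld/0B | 1r 2w}
  5. MUL→r8 ⇒ no(RD_PORT)  {2A/2Mu/0Ld/0B | 1r 2w}
  6. MEM→r0 ⇒ no(FU)  {2A/2Mu/0Ld/0B | 1r 2w}

issued = [0, 1, 2]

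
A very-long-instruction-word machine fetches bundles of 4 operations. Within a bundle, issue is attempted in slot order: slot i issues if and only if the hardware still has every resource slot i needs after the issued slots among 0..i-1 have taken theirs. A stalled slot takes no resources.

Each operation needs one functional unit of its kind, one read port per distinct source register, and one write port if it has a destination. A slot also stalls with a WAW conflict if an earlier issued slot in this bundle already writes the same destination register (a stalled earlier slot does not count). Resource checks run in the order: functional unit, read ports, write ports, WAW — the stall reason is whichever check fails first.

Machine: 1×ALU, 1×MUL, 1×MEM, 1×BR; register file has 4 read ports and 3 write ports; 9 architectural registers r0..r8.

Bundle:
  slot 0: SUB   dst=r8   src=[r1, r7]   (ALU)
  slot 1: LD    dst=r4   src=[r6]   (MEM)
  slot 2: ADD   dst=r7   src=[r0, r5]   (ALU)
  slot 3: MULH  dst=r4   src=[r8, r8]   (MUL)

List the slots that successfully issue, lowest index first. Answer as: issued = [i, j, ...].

issued = [0, 1]

#0 ALU src=r1,r7 dispatched  <A:0 Mu:1 Ld:1 B:1 rd:2 wr:2>
#1 MEM src=r6 dispatched  <A:0 Mu:1 Ld:0 B:1 rd:1 wr:1>
#2 ALU src=r0,r5 held:FU  <A:0 Mu:1 Ld:0 B:1 rd:1 wr:1>
#3 MUL src=r8,r8 held:WAW  <A:0 Mu:1 Ld:0 B:1 rd:1 wr:1>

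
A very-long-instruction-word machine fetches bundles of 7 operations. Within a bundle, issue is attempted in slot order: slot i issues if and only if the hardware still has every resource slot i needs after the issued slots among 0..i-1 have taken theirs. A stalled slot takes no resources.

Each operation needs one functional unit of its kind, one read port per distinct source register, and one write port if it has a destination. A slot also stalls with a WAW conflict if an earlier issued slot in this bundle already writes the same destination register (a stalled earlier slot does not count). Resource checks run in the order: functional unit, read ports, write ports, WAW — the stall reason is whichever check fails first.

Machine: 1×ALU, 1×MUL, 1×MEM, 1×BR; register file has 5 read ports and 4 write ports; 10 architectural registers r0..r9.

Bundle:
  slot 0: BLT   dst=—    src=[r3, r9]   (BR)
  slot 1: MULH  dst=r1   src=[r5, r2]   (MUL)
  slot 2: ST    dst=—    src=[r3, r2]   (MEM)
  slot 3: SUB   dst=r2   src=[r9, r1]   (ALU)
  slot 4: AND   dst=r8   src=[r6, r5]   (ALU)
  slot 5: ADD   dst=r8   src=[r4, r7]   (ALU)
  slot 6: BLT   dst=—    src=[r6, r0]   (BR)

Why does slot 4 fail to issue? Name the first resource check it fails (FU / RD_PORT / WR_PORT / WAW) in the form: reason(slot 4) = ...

reason(slot 4) = RD_PORT

#0 BR src=r3,r9 dispatched  <A:1 Mu:1 Ld:1 B:0 rd:3 wr:4>
#1 MUL src=r5,r2 dispatched  <A:1 Mu:0 Ld:1 B:0 rd:1 wr:3>
#2 MEM src=r3,r2 held:RD_PORT  <A:1 Mu:0 Ld:1 B:0 rd:1 wr:3>
#3 ALU src=r9,r1 held:RD_PORT  <A:1 Mu:0 Ld:1 B:0 rd:1 wr:3>
#4 ALU src=r6,r5 held:RD_PORT  <A:1 Mu:0 Ld:1 B:0 rd:1 wr:3>
#5 ALU src=r4,r7 held:RD_PORT  <A:1 Mu:0 Ld:1 B:0 rd:1 wr:3>
#6 BR src=r6,r0 held:FU  <A:1 Mu:0 Ld:1 B:0 rd:1 wr:3>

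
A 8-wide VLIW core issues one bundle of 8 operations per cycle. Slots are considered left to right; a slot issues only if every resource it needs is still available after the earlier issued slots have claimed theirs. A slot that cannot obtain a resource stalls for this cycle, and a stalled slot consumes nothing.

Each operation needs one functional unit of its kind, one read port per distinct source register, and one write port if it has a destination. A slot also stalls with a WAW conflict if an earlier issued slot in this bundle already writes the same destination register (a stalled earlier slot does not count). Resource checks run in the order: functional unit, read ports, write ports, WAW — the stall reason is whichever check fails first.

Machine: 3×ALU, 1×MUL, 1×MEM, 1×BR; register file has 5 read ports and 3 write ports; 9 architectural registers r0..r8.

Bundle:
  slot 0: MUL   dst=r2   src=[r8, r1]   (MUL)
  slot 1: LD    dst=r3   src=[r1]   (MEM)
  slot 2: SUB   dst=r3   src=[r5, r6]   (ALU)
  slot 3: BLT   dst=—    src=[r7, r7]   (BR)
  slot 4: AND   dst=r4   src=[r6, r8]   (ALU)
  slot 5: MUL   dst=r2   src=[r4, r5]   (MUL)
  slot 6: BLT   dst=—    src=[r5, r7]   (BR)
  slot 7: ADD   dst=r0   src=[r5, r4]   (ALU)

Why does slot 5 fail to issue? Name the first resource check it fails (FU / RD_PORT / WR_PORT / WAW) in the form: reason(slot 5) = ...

[0] MUL needs rd=2 wr=1: ok; after: ALU=3 MUL=0 MEM=1 BR=1, R=3, W=2
[1] MEM needs rd=1 wr=1: ok; after: ALU=3 MUL=0 MEM=0 BR=1, R=2, W=1
[2] ALU needs rd=2 wr=1: WAW; after: ALU=3 MUL=0 MEM=0 BR=1, R=2, W=1
[3] BR needs rd=1 wr=0: ok; after: ALU=3 MUL=0 MEM=0 BR=0, R=1, W=1
[4] ALU needs rd=2 wr=1: RD_PORT; after: ALU=3 MUL=0 MEM=0 BR=0, R=1, W=1
[5] MUL needs rd=2 wr=1: FU; after: ALU=3 MUL=0 MEM=0 BR=0, R=1, W=1
[6] BR needs rd=2 wr=0: FU; after: ALU=3 MUL=0 MEM=0 BR=0, R=1, W=1
[7] ALU needs rd=2 wr=1: RD_PORT; after: ALU=3 MUL=0 MEM=0 BR=0, R=1, W=1

reason(slot 5) = FU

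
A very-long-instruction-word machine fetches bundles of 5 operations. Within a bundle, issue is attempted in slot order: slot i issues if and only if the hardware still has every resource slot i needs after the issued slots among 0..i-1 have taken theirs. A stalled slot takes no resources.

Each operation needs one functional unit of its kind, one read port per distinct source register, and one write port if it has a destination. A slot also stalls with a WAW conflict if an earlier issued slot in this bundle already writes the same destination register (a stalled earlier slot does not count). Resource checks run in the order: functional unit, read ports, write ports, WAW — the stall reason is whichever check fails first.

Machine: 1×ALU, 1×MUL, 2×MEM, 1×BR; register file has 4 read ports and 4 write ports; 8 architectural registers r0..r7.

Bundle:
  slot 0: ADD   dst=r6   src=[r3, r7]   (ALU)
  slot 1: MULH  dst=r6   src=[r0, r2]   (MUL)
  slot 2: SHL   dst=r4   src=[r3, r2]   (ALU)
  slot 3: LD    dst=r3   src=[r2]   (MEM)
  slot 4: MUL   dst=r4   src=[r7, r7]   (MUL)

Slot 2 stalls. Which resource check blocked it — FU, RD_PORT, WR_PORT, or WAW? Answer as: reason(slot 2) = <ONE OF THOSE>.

reason(slot 2) = FU

(0) want 1×ALU +2rd +1wr — yes → AL0|MU1|ME2|BR1|rd2|wr3
(1) want 1×MUL +2rd +1wr — WAW → AL0|MU1|ME2|BR1|rd2|wr3
(2) want 1×ALU +2rd +1wr — FU → AL0|MU1|ME2|BR1|rd2|wr3
(3) want 1×MEM +1rd +1wr — yes → AL0|MU1|ME1|BR1|rd1|wr2
(4) want 1×MUL +1rd +1wr — yes → AL0|MU0|ME1|BR1|rd0|wr1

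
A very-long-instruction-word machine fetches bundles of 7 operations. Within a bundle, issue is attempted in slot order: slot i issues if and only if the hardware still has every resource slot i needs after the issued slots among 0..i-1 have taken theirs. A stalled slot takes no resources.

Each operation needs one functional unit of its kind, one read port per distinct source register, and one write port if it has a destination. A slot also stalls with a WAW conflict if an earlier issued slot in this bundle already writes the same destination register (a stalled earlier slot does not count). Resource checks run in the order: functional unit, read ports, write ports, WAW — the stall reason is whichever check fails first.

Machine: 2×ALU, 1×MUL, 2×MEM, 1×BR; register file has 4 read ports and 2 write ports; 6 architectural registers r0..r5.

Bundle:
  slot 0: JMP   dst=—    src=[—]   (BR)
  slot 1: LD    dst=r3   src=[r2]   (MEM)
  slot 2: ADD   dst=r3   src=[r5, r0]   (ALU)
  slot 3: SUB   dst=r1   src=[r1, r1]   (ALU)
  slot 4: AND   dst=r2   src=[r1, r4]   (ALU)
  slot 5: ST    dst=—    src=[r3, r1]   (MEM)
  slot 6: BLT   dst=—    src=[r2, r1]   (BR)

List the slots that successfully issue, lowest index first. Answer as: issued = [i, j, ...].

issued = [0, 1, 3, 5]

(0) want 1×BR +0rd +0wr — yes → AL2|MU1|ME2|BR0|rd4|wr2
(1) want 1×MEM +1rd +1wr — yes → AL2|MU1|ME1|BR0|rd3|wr1
(2) want 1×ALU +2rd +1wr — WAW → AL2|MU1|ME1|BR0|rd3|wr1
(3) want 1×ALU +1rd +1wr — yes → AL1|MU1|ME1|BR0|rd2|wr0
(4) want 1×ALU +2rd +1wr — WR_PORT → AL1|MU1|ME1|BR0|rd2|wr0
(5) want 1×MEM +2rd +0wr — yes → AL1|MU1|ME0|BR0|rd0|wr0
(6) want 1×BR +2rd +0wr — FU → AL1|MU1|ME0|BR0|rd0|wr0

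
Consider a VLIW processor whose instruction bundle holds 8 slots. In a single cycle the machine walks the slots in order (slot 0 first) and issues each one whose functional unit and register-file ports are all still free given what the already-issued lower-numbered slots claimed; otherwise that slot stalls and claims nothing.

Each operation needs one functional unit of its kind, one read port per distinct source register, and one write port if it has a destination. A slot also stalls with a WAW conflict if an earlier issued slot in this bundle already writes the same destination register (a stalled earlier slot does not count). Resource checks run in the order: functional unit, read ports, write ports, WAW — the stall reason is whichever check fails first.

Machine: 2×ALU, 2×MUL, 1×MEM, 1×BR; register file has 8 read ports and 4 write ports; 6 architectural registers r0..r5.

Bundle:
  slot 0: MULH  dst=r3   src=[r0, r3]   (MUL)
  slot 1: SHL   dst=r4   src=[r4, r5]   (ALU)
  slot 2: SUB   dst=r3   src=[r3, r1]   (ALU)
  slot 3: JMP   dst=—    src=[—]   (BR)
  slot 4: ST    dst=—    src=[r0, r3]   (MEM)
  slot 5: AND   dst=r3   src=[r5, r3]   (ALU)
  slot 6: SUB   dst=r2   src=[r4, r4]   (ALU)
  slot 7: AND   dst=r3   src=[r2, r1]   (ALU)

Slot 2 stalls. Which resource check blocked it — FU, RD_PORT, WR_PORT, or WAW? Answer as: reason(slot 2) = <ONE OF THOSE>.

(0) want 1×MUL +2rd +1wr — yes → AL2|MU1|ME1|BR1|rd6|wr3
(1) want 1×ALU +2rd +1wr — yes → AL1|MU1|ME1|BR1|rd4|wr2
(2) want 1×ALU +2rd +1wr — WAW → AL1|MU1|ME1|BR1|rd4|wr2
(3) want 1×BR +0rd +0wr — yes → AL1|MU1|ME1|BR0|rd4|wr2
(4) want 1×MEM +2rd +0wr — yes → AL1|MU1|ME0|BR0|rd2|wr2
(5) want 1×ALU +2rd +1wr — WAW → AL1|MU1|ME0|BR0|rd2|wr2
(6) want 1×ALU +1rd +1wr — yes → AL0|MU1|ME0|BR0|rd1|wr1
(7) want 1×ALU +2rd +1wr — FU → AL0|MU1|ME0|BR0|rd1|wr1

reason(slot 2) = WAW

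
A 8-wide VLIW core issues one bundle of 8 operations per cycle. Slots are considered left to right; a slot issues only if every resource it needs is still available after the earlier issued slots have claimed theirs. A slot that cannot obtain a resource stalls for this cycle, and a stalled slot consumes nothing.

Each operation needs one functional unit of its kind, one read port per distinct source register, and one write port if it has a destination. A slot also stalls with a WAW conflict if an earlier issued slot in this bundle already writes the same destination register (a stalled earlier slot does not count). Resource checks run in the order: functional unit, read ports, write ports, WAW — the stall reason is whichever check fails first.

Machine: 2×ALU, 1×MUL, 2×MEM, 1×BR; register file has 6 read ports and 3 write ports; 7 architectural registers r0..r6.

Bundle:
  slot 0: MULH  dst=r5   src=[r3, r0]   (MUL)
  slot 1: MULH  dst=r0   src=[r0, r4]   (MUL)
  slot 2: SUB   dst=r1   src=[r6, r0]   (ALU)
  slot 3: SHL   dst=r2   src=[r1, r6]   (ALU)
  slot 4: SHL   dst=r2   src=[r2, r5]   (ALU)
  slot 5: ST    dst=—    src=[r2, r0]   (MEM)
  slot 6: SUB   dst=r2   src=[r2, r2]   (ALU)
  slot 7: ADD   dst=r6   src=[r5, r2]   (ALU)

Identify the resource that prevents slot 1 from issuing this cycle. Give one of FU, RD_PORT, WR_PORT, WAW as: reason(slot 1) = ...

#0 MUL src=r3,r0 dispatched  <A:2 Mu:0 Ld:2 B:1 rd:4 wr:2>
#1 MUL src=r0,r4 held:FU  <A:2 Mu:0 Ld:2 B:1 rd:4 wr:2>
#2 ALU src=r6,r0 dispatched  <A:1 Mu:0 Ld:2 B:1 rd:2 wr:1>
#3 ALU src=r1,r6 dispatched  <A:0 Mu:0 Ld:2 B:1 rd:0 wr:0>
#4 ALU src=r2,r5 held:FU  <A:0 Mu:0 Ld:2 B:1 rd:0 wr:0>
#5 MEM src=r2,r0 held:RD_PORT  <A:0 Mu:0 Ld:2 B:1 rd:0 wr:0>
#6 ALU src=r2,r2 held:FU  <A:0 Mu:0 Ld:2 B:1 rd:0 wr:0>
#7 ALU src=r5,r2 held:FU  <A:0 Mu:0 Ld:2 B:1 rd:0 wr:0>

reason(slot 1) = FU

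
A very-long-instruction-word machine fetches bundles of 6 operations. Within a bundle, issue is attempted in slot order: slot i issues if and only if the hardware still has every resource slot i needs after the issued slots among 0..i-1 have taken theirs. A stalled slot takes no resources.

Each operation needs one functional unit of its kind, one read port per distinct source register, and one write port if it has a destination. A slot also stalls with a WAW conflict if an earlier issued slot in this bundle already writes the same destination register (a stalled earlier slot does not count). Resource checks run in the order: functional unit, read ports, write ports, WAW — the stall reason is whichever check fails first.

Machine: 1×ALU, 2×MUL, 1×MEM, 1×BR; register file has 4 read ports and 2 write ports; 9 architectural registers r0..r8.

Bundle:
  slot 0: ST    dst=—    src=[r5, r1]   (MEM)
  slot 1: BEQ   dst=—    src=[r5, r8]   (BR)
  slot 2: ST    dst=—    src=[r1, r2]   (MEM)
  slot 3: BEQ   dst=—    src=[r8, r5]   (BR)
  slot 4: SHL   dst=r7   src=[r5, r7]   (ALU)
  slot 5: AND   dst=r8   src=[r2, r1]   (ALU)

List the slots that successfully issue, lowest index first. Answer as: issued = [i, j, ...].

slot 0 (MEM): ISSUE — free A1,Mu2,Ld0,B1 rp2 wp2
slot 1 (BR): ISSUE — free A1,Mu2,Ld0,B0 rp0 wp2
slot 2 (MEM): stall FU — free A1,Mu2,Ld0,B0 rp0 wp2
slot 3 (BR): stall FU — free A1,Mu2,Ld0,B0 rp0 wp2
slot 4 (ALU): stall RD_PORT — free A1,Mu2,Ld0,B0 rp0 wp2
slot 5 (ALU): stall RD_PORT — free A1,Mu2,Ld0,B0 rp0 wp2

issued = [0, 1]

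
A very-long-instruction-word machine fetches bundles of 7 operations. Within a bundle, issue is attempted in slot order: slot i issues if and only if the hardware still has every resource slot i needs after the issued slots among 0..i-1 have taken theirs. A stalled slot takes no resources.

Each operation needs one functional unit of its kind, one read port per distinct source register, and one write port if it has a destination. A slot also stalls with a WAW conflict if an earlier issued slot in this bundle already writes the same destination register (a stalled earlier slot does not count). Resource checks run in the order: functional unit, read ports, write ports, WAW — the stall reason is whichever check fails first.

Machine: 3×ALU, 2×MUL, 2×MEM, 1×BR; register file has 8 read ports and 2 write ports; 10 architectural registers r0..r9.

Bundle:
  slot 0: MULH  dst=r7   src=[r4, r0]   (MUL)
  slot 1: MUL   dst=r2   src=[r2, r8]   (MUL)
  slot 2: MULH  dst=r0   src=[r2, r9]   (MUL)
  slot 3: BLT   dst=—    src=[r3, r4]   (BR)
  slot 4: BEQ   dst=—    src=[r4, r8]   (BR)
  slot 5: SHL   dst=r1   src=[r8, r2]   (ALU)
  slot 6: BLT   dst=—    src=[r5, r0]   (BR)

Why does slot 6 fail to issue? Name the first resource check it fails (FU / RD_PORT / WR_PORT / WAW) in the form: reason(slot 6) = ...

[0] MUL needs rd=2 wr=1: ok; after: ALU=3 MUL=1 MEM=2 BR=1, R=6, W=1
[1] MUL needs rd=2 wr=1: ok; after: ALU=3 MUL=0 MEM=2 BR=1, R=4, W=0
[2] MUL needs rd=2 wr=1: FU; after: ALU=3 MUL=0 MEM=2 BR=1, R=4, W=0
[3] BR needs rd=2 wr=0: ok; after: ALU=3 MUL=0 MEM=2 BR=0, R=2, W=0
[4] BR needs rd=2 wr=0: FU; after: ALU=3 MUL=0 MEM=2 BR=0, R=2, W=0
[5] ALU needs rd=2 wr=1: WR_PORT; after: ALU=3 MUL=0 MEM=2 BR=0, R=2, W=0
[6] BR needs rd=2 wr=0: FU; after: ALU=3 MUL=0 MEM=2 BR=0, R=2, W=0

reason(slot 6) = FU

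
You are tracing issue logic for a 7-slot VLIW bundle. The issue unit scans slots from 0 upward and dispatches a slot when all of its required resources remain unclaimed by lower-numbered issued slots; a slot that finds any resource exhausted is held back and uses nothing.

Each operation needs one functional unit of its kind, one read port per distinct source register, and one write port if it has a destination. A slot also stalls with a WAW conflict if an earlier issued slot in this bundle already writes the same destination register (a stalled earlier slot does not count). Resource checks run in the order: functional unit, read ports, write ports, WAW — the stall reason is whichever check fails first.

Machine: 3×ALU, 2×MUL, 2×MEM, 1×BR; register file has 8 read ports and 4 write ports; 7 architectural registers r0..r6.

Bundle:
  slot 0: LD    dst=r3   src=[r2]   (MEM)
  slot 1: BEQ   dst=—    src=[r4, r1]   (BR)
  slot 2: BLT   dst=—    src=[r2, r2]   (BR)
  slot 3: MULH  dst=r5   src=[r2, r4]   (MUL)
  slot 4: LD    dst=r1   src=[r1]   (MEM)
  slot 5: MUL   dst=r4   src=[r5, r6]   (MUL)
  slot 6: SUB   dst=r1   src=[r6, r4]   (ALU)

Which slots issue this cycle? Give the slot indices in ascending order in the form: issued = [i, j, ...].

issued = [0, 1, 3, 4, 5]

slot 0 (MEM): ISSUE — free A3,Mu2,Ld1,B1 rp7 wp3
slot 1 (BR): ISSUE — free A3,Mu2,Ld1,B0 rp5 wp3
slot 2 (BR): stall FU — free A3,Mu2,Ld1,B0 rp5 wp3
slot 3 (MUL): ISSUE — free A3,Mu1,Ld1,B0 rp3 wp2
slot 4 (MEM): ISSUE — free A3,Mu1,Ld0,B0 rp2 wp1
slot 5 (MUL): ISSUE — free A3,Mu0,Ld0,B0 rp0 wp0
slot 6 (ALU): stall RD_PORT — free A3,Mu0,Ld0,B0 rp0 wp0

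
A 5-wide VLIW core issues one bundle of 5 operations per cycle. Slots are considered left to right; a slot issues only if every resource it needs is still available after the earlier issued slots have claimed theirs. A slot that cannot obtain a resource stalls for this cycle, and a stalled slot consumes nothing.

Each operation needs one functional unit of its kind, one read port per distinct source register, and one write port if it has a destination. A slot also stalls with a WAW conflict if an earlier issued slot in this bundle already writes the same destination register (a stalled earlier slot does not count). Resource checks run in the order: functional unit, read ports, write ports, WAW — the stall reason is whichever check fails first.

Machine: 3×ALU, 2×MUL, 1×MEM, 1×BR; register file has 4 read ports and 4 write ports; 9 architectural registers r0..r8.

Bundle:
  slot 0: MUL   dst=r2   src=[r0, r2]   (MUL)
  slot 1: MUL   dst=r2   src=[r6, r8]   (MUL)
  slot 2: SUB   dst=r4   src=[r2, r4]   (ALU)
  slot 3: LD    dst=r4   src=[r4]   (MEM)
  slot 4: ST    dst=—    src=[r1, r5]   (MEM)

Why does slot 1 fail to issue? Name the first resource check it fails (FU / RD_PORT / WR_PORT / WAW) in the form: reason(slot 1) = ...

reason(slot 1) = WAW

#0 MUL src=r0,r2 dispatched  <A:3 Mu:1 Ld:1 B:1 rd:2 wr:3>
#1 MUL src=r6,r8 held:WAW  <A:3 Mu:1 Ld:1 B:1 rd:2 wr:3>
#2 ALU src=r2,r4 dispatched  <A:2 Mu:1 Ld:1 B:1 rd:0 wr:2>
#3 MEM src=r4 held:RD_PORT  <A:2 Mu:1 Ld:1 B:1 rd:0 wr:2>
#4 MEM src=r1,r5 held:RD_PORT  <A:2 Mu:1 Ld:1 B:1 rd:0 wr:2>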